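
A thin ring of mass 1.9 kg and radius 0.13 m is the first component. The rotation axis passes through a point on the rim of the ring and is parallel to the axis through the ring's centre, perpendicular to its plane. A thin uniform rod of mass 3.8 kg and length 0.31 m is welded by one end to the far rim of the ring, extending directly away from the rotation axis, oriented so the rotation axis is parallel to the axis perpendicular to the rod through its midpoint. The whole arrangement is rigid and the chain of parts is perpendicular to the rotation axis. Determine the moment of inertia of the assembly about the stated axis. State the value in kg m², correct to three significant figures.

Thin ring: I_cm = MR² = (1.9)(0.13)² = 0.03211 kg m²; centre at d = 0.13 m, so the parallel axis theorem gives I = 0.03211 + (1.9)(0.13)² = 0.06422 kg m².
Thin rod: I_cm = (1/12)ML² = (1/12)(3.8)(0.31)² = 0.030432 kg m²; centre at d = 0.13 + 0.13 + 0.155 = 0.415 m, so the parallel axis theorem gives I = 0.030432 + (3.8)(0.415)² = 0.68489 kg m².
Total I = 0.06422 + 0.68489 = 0.74911 kg m².

0.749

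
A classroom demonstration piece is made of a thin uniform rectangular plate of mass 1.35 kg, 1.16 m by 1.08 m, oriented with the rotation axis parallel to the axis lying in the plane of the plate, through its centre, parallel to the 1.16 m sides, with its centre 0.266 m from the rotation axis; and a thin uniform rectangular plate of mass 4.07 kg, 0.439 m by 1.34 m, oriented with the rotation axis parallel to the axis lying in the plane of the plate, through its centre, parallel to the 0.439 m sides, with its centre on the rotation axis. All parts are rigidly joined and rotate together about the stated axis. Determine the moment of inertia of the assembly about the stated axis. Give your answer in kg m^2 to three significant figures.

Rectangular plate: I_cm = (1/12)Mb² = (1/12)(1.35)(1.08)² = 0.13122 kg m^2; centre at d = 0.266 m, so I = I_cm + Md² gives I = 0.13122 + (1.35)(0.266)² = 0.22674 kg m^2.
Rectangular plate: I_cm = (1/12)Mb² = (1/12)(4.07)(1.34)² = 0.60901 kg m^2; axis through the centre, so I = 0.60901 kg m^2.
Total I = 0.22674 + 0.60901 = 0.83575 kg m^2.

0.836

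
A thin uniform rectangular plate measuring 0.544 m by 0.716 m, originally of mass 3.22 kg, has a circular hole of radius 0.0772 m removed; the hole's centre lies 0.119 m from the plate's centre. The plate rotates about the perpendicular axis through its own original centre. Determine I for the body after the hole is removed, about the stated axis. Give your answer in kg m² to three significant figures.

0.214

Unpierced body about its centre: I₀ = (1/12)M(a²+b²) = (1/12)(3.22)[(0.544)² + (0.716)²] = 0.21697 kg m².
The removed disk has mass m = M·πr²/(ab) = (3.22)·π(0.0772)²/(0.544·0.716) = 0.15478 kg (same uniform areal density).
Its moment of inertia about the rotation axis (parallel-axis theorem): I_hole = (1/2)mr² + md² = (1/2)(0.15478)(0.0772)² + (0.15478)(0.119)² = 0.0026532 kg m².
Treating the hole as negative mass, I = I₀ − I_hole = 0.21697 − 0.0026532 = 0.21432 kg m².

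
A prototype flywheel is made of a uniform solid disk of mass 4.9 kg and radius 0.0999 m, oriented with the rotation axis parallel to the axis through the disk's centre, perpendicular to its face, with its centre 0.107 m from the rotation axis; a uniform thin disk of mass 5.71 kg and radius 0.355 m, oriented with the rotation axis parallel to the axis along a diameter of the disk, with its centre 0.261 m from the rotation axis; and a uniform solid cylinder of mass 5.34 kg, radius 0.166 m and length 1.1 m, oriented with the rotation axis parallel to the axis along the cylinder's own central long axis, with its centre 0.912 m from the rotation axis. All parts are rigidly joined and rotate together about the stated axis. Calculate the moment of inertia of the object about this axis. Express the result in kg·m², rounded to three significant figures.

Solid disk: I_cm = (1/2)MR² = (1/2)(4.9)(0.0999)² = 0.024451 kg·m²; centre at d = 0.107 m, so I = I_cm + Md² gives I = 0.024451 + (4.9)(0.107)² = 0.080551 kg·m².
Thin disk: I_cm = (1/4)MR² = (1/4)(5.71)(0.355)² = 0.1799 kg·m²; centre at d = 0.261 m, so I = I_cm + Md² gives I = 0.1799 + (5.71)(0.261)² = 0.56887 kg·m².
Solid cylinder: I_cm = (1/2)MR² = (1/2)(5.34)(0.166)² = 0.073575 kg·m²; centre at d = 0.912 m, so I = I_cm + Md² gives I = 0.073575 + (5.34)(0.912)² = 4.5151 kg·m².
Total I = 0.080551 + 0.56887 + 4.5151 = 5.1645 kg·m².

5.16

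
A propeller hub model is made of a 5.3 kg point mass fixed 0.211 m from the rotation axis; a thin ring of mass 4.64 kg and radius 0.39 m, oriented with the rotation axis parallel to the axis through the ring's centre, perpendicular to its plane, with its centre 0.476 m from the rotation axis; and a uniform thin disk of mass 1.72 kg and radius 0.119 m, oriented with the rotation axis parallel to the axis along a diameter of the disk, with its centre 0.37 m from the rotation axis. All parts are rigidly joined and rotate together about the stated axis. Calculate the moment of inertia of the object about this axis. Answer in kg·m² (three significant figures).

2.23

Point mass: I_cm = 0; centre at d = 0.211 m, so I = I_cm + Md² gives I = 0 + (5.3)(0.211)² = 0.23596 kg·m².
Thin ring: I_cm = MR² = (4.64)(0.39)² = 0.70574 kg·m²; centre at d = 0.476 m, so I = I_cm + Md² gives I = 0.70574 + (4.64)(0.476)² = 1.7571 kg·m².
Thin disk: I_cm = (1/4)MR² = (1/4)(1.72)(0.119)² = 0.0060892 kg·m²; centre at d = 0.37 m, so I = I_cm + Md² gives I = 0.0060892 + (1.72)(0.37)² = 0.24156 kg·m².
Total I = 0.23596 + 1.7571 + 0.24156 = 2.2346 kg·m².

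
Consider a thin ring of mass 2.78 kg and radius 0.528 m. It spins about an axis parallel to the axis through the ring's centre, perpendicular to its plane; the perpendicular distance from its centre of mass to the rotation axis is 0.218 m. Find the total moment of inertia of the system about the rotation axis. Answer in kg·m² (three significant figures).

I_cm = MR² = (2.78)(0.528)² = 0.77502 kg·m²; centre at d = 0.218 m, so the parallel axis theorem gives I = 0.77502 + (2.78)(0.218)² = 0.90714 kg·m².

0.907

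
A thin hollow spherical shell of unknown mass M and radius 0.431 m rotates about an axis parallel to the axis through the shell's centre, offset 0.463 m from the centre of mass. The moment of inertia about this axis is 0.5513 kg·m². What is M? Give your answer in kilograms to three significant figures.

1.63

I = I_cm + Md² = (2/3)MR² + Md² = M·[0.666667·(0.431)² + (0.463)²] = M·0.33821.
So M = 0.5513 / 0.33821 = 1.6301 kg.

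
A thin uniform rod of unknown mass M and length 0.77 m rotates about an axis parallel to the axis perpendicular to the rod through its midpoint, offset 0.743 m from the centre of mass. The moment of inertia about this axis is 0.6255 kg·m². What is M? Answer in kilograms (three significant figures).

I = I_cm + Md² = (1/12)ML² + Md² = M·[0.0833333·(0.77)² + (0.743)²] = M·0.60146.
So M = 0.6255 / 0.60146 = 1.04 kg.

1.04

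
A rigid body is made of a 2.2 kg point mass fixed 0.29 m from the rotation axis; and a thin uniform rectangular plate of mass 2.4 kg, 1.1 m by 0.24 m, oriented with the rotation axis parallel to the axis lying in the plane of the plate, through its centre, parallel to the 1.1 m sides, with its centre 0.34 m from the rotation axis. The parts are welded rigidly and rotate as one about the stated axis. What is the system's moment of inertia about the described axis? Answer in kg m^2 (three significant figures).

0.474

Point mass: I_cm = 0; centre at d = 0.29 m, so the parallel axis theorem gives I = 0 + (2.2)(0.29)² = 0.18502 kg m^2.
Rectangular plate: I_cm = (1/12)Mb² = (1/12)(2.4)(0.24)² = 0.01152 kg m^2; centre at d = 0.34 m, so the parallel axis theorem gives I = 0.01152 + (2.4)(0.34)² = 0.28896 kg m^2.
Total I = 0.18502 + 0.28896 = 0.47398 kg m^2.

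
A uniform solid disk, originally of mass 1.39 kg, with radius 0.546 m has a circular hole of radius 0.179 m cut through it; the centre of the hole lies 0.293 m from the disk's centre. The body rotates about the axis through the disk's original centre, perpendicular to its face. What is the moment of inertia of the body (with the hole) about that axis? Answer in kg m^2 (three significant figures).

0.192

Unpierced body about its centre: I₀ = (1/2)MR² = (1/2)(1.39)(0.546)² = 0.20719 kg m^2.
The removed disk has mass m = M·(r/R)² = (1.39)(0.179/0.546)² = 0.14939 kg (same uniform areal density).
Its moment of inertia about the rotation axis (parallel-axis theorem): I_hole = (1/2)mr² + md² = (1/2)(0.14939)(0.179)² + (0.14939)(0.293)² = 0.015219 kg m^2.
Treating the hole as negative mass, I = I₀ − I_hole = 0.20719 − 0.015219 = 0.19197 kg m^2.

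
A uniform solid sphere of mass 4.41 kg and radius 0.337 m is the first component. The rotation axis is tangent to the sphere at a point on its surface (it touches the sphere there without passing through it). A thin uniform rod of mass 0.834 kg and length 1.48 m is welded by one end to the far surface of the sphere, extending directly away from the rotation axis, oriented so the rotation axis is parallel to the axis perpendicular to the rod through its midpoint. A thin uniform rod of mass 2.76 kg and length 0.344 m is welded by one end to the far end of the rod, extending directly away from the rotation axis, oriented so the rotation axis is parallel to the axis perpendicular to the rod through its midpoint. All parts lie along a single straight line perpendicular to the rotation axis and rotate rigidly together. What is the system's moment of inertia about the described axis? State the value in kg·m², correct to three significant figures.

Solid sphere: I_cm = (2/5)MR² = (2/5)(4.41)(0.337)² = 0.20034 kg·m²; centre at d = 0.337 m, so the parallel axis theorem gives I = 0.20034 + (4.41)(0.337)² = 0.70118 kg·m².
Thin rod: I_cm = (1/12)ML² = (1/12)(0.834)(1.48)² = 0.15223 kg·m²; centre at d = 0.337 + 0.337 + 0.74 = 1.414 m, so the parallel axis theorem gives I = 0.15223 + (0.834)(1.414)² = 1.8197 kg·m².
Thin rod: I_cm = (1/12)ML² = (1/12)(2.76)(0.344)² = 0.027217 kg·m²; centre at d = 0.337 + 0.337 + 0.74 + 0.74 + 0.172 = 2.326 m, so the parallel axis theorem gives I = 0.027217 + (2.76)(2.326)² = 14.96 kg·m².
Total I = 0.70118 + 1.8197 + 14.96 = 17.48 kg·m².

17.5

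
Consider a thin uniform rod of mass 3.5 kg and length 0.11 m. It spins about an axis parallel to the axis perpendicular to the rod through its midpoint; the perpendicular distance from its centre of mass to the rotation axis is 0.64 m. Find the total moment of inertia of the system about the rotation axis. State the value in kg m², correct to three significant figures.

I_cm = (1/12)ML² = (1/12)(3.5)(0.11)² = 0.0035292 kg m²; centre at d = 0.64 m, so I = I_cm + Md² gives I = 0.0035292 + (3.5)(0.64)² = 1.4371 kg m².

1.44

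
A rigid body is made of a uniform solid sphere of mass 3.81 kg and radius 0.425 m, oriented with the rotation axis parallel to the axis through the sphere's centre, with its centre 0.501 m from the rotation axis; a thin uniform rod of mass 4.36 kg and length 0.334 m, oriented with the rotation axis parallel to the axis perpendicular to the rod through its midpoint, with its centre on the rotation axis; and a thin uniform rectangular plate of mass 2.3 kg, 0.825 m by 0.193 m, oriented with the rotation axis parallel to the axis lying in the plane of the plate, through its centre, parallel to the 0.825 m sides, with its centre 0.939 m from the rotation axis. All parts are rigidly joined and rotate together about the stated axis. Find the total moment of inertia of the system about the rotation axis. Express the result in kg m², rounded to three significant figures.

Solid sphere: I_cm = (2/5)MR² = (2/5)(3.81)(0.425)² = 0.27527 kg m²; centre at d = 0.501 m, so I = I_cm + Md² gives I = 0.27527 + (3.81)(0.501)² = 1.2316 kg m².
Thin rod: I_cm = (1/12)ML² = (1/12)(4.36)(0.334)² = 0.040532 kg m²; axis through the centre, so I = 0.040532 kg m².
Rectangular plate: I_cm = (1/12)Mb² = (1/12)(2.3)(0.193)² = 0.0071394 kg m²; centre at d = 0.939 m, so I = I_cm + Md² gives I = 0.0071394 + (2.3)(0.939)² = 2.0351 kg m².
Total I = 1.2316 + 0.040532 + 2.0351 = 3.3072 kg m².

3.31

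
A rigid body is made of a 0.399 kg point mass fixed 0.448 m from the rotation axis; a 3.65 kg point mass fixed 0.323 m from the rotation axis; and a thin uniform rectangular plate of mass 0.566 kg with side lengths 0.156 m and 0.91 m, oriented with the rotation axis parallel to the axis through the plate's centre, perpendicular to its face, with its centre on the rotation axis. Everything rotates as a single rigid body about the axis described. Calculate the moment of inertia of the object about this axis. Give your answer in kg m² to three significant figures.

Point mass: I_cm = 0; centre at d = 0.448 m, so the parallel axis theorem gives I = 0 + (0.399)(0.448)² = 0.080081 kg m².
Point mass: I_cm = 0; centre at d = 0.323 m, so the parallel axis theorem gives I = 0 + (3.65)(0.323)² = 0.3808 kg m².
Rectangular plate: I_cm = (1/12)M(a²+b²) = (1/12)(0.566)[(0.156)² + (0.91)²] = 0.040207 kg m²; axis through the centre, so I = 0.040207 kg m².
Total I = 0.080081 + 0.3808 + 0.040207 = 0.50109 kg m².

0.501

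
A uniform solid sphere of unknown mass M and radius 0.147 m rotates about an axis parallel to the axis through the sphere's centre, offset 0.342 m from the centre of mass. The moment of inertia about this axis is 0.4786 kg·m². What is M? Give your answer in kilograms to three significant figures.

I = I_cm + Md² = (2/5)MR² + Md² = M·[0.4·(0.147)² + (0.342)²] = M·0.12561.
So M = 0.4786 / 0.12561 = 3.8103 kg.

3.81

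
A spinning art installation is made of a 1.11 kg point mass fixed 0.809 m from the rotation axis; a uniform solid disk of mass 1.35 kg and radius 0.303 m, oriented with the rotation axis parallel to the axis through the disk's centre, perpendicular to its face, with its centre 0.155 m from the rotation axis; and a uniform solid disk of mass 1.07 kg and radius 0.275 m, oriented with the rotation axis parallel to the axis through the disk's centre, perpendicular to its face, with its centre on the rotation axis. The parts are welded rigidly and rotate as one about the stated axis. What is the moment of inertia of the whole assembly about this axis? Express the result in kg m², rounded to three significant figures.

Point mass: I_cm = 0; centre at d = 0.809 m, so I = I_cm + Md² gives I = 0 + (1.11)(0.809)² = 0.72647 kg m².
Solid disk: I_cm = (1/2)MR² = (1/2)(1.35)(0.303)² = 0.061971 kg m²; centre at d = 0.155 m, so I = I_cm + Md² gives I = 0.061971 + (1.35)(0.155)² = 0.094405 kg m².
Solid disk: I_cm = (1/2)MR² = (1/2)(1.07)(0.275)² = 0.040459 kg m²; axis through the centre, so I = 0.040459 kg m².
Total I = 0.72647 + 0.094405 + 0.040459 = 0.86134 kg m².

0.861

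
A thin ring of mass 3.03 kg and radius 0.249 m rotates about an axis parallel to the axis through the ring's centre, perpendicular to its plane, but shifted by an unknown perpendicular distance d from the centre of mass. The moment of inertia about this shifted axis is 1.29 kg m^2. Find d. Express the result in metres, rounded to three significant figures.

About the centre-of-mass axis, I_cm = MR² = (3.03)(0.249)² = 0.18786 kg m^2.
Parallel axis theorem: I = I_cm + Md², so Md² = 1.29 − 0.18786 = 1.1021 kg m^2.
d = √(1.1021 / 3.03) = 0.60311 m.

0.603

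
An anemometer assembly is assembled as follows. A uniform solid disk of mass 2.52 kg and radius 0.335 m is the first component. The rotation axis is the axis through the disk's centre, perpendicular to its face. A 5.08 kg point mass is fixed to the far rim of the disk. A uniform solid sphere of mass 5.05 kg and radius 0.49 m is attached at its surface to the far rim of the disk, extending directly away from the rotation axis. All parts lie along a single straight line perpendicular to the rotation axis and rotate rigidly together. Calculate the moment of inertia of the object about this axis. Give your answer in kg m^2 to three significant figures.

Solid disk: I_cm = (1/2)MR² = (1/2)(2.52)(0.335)² = 0.1414 kg m^2; axis through the centre, so I = 0.1414 kg m^2.
Point mass: I_cm = 0; centre at d = 0.335 m, so the parallel axis theorem gives I = 0 + (5.08)(0.335)² = 0.5701 kg m^2.
Solid sphere: I_cm = (2/5)MR² = (2/5)(5.05)(0.49)² = 0.485 kg m^2; centre at d = 0.335 + 0.49 = 0.825 m, so the parallel axis theorem gives I = 0.485 + (5.05)(0.825)² = 3.9222 kg m^2.
Total I = 0.1414 + 0.5701 + 3.9222 = 4.6337 kg m^2.

4.63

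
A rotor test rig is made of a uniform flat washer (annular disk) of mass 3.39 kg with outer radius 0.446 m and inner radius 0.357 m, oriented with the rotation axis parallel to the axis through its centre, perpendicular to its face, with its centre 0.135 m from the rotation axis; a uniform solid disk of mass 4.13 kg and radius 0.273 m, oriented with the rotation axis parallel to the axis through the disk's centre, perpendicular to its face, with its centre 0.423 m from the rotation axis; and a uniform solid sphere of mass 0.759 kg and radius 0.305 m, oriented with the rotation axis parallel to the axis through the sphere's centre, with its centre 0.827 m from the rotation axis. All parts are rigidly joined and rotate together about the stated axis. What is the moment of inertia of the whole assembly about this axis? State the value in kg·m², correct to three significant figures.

Annular disk: I_cm = (1/2)M(R²+r²) = (1/2)(3.39)[(0.446)² + (0.357)²] = 0.55319 kg·m²; centre at d = 0.135 m, so the parallel axis theorem gives I = 0.55319 + (3.39)(0.135)² = 0.61497 kg·m².
Solid disk: I_cm = (1/2)MR² = (1/2)(4.13)(0.273)² = 0.1539 kg·m²; centre at d = 0.423 m, so the parallel axis theorem gives I = 0.1539 + (4.13)(0.423)² = 0.89288 kg·m².
Solid sphere: I_cm = (2/5)MR² = (2/5)(0.759)(0.305)² = 0.028242 kg·m²; centre at d = 0.827 m, so the parallel axis theorem gives I = 0.028242 + (0.759)(0.827)² = 0.54734 kg·m².
Total I = 0.61497 + 0.89288 + 0.54734 = 2.0552 kg·m².

2.06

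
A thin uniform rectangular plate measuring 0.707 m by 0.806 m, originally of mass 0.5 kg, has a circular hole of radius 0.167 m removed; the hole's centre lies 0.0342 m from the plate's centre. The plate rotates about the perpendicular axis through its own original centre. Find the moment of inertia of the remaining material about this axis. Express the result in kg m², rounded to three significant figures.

0.0467

Unpierced body about its centre: I₀ = (1/12)M(a²+b²) = (1/12)(0.5)[(0.707)² + (0.806)²] = 0.047895 kg m².
The removed disk has mass m = M·πr²/(ab) = (0.5)·π(0.167)²/(0.707·0.806) = 0.076877 kg (same uniform areal density).
Its moment of inertia about the rotation axis (parallel-axis theorem): I_hole = (1/2)mr² + md² = (1/2)(0.076877)(0.167)² + (0.076877)(0.0342)² = 0.0011619 kg m².
Treating the hole as negative mass, I = I₀ − I_hole = 0.047895 − 0.0011619 = 0.046733 kg m².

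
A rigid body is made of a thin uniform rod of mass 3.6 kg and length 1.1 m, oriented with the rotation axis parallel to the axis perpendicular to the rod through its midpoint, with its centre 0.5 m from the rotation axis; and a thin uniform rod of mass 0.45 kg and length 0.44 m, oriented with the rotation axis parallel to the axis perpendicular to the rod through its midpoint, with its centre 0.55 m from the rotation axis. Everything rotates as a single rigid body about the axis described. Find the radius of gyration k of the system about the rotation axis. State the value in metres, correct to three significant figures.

0.589

Thin rod: I_cm = (1/12)ML² = (1/12)(3.6)(1.1)² = 0.363 kg·m²; centre at d = 0.5 m, so I = I_cm + Md² gives I = 0.363 + (3.6)(0.5)² = 1.263 kg·m².
Thin rod: I_cm = (1/12)ML² = (1/12)(0.45)(0.44)² = 0.00726 kg·m²; centre at d = 0.55 m, so I = I_cm + Md² gives I = 0.00726 + (0.45)(0.55)² = 0.14339 kg·m².
Total I = 1.4064 kg·m²; total mass M = 4.05 kg.
k = √(I/M) = √(1.4064/4.05) = 0.58928 m.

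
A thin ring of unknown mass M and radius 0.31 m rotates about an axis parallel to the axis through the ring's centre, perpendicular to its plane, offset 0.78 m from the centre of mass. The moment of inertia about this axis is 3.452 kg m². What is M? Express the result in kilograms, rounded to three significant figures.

I = I_cm + Md² = MR² + Md² = M·[1·(0.31)² + (0.78)²] = M·0.7045.
So M = 3.452 / 0.7045 = 4.8999 kg.

4.90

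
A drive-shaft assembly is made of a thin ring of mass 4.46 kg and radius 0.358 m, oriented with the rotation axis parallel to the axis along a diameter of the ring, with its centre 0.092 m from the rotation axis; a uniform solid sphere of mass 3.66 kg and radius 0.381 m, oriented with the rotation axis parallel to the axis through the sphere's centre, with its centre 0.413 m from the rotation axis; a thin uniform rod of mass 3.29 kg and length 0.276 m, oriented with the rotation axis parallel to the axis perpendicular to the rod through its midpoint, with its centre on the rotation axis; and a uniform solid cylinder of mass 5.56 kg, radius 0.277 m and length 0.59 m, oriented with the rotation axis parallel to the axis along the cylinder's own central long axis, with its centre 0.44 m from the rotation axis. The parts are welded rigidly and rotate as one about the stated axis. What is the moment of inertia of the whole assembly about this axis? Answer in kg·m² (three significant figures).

2.47

Thin ring: I_cm = (1/2)MR² = (1/2)(4.46)(0.358)² = 0.28581 kg·m²; centre at d = 0.092 m, so I = I_cm + Md² gives I = 0.28581 + (4.46)(0.092)² = 0.32356 kg·m².
Solid sphere: I_cm = (2/5)MR² = (2/5)(3.66)(0.381)² = 0.21252 kg·m²; centre at d = 0.413 m, so I = I_cm + Md² gives I = 0.21252 + (3.66)(0.413)² = 0.8368 kg·m².
Thin rod: I_cm = (1/12)ML² = (1/12)(3.29)(0.276)² = 0.020885 kg·m²; axis through the centre, so I = 0.020885 kg·m².
Solid cylinder: I_cm = (1/2)MR² = (1/2)(5.56)(0.277)² = 0.21331 kg·m²; centre at d = 0.44 m, so I = I_cm + Md² gives I = 0.21331 + (5.56)(0.44)² = 1.2897 kg·m².
Total I = 0.32356 + 0.8368 + 0.020885 + 1.2897 = 2.471 kg·m².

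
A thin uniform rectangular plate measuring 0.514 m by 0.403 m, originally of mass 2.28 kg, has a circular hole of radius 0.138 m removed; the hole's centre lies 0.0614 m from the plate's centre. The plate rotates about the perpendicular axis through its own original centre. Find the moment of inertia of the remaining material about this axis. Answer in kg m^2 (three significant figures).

Unpierced body about its centre: I₀ = (1/12)M(a²+b²) = (1/12)(2.28)[(0.514)² + (0.403)²] = 0.081055 kg m^2.
The removed disk has mass m = M·πr²/(ab) = (2.28)·π(0.138)²/(0.514·0.403) = 0.65853 kg (same uniform areal density).
Its moment of inertia about the rotation axis (parallel-axis theorem): I_hole = (1/2)mr² + md² = (1/2)(0.65853)(0.138)² + (0.65853)(0.0614)² = 0.0087531 kg m^2.
Treating the hole as negative mass, I = I₀ − I_hole = 0.081055 − 0.0087531 = 0.072302 kg m^2.

0.0723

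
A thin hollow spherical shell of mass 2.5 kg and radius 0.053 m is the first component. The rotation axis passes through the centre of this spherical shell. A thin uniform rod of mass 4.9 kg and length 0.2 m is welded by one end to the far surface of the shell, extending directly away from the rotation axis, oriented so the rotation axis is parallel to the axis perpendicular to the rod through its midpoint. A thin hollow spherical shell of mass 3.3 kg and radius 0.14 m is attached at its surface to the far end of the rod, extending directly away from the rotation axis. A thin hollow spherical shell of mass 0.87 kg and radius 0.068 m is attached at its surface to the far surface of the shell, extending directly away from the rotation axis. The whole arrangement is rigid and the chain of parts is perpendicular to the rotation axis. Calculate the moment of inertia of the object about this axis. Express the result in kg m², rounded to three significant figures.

Spherical shell: I_cm = (2/3)MR² = (2/3)(2.5)(0.053)² = 0.0046817 kg m²; axis through the centre, so I = 0.0046817 kg m².
Thin rod: I_cm = (1/12)ML² = (1/12)(4.9)(0.2)² = 0.016333 kg m²; centre at d = 0.053 + 0.1 = 0.153 m, so I = I_cm + Md² gives I = 0.016333 + (4.9)(0.153)² = 0.13104 kg m².
Spherical shell: I_cm = (2/3)MR² = (2/3)(3.3)(0.14)² = 0.04312 kg m²; centre at d = 0.053 + 0.1 + 0.1 + 0.14 = 0.393 m, so I = I_cm + Md² gives I = 0.04312 + (3.3)(0.393)² = 0.5528 kg m².
Spherical shell: I_cm = (2/3)MR² = (2/3)(0.87)(0.068)² = 0.0026819 kg m²; centre at d = 0.053 + 0.1 + 0.1 + 0.14 + 0.14 + 0.068 = 0.601 m, so I = I_cm + Md² gives I = 0.0026819 + (0.87)(0.601)² = 0.31693 kg m².
Total I = 0.0046817 + 0.13104 + 0.5528 + 0.31693 = 1.0054 kg m².

1.01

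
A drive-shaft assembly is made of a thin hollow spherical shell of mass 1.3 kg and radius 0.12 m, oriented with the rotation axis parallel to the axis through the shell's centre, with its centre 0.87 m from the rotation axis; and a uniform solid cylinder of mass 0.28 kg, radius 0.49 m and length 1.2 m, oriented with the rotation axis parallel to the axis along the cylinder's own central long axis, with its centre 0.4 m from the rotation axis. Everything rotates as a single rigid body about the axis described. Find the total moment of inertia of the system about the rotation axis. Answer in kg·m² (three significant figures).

Spherical shell: I_cm = (2/3)MR² = (2/3)(1.3)(0.12)² = 0.01248 kg·m²; centre at d = 0.87 m, so I = I_cm + Md² gives I = 0.01248 + (1.3)(0.87)² = 0.99645 kg·m².
Solid cylinder: I_cm = (1/2)MR² = (1/2)(0.28)(0.49)² = 0.033614 kg·m²; centre at d = 0.4 m, so I = I_cm + Md² gives I = 0.033614 + (0.28)(0.4)² = 0.078414 kg·m².
Total I = 0.99645 + 0.078414 = 1.0749 kg·m².

1.07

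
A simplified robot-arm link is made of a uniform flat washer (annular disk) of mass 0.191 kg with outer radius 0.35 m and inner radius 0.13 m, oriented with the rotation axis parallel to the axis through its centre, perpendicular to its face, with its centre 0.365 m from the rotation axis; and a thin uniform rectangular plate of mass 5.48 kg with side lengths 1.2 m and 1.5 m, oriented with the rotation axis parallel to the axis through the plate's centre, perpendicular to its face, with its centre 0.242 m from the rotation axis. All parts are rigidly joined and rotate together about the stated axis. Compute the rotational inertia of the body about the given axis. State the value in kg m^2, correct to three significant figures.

Annular disk: I_cm = (1/2)M(R²+r²) = (1/2)(0.191)[(0.35)² + (0.13)²] = 0.013313 kg m^2; centre at d = 0.365 m, so the parallel axis theorem gives I = 0.013313 + (0.191)(0.365)² = 0.038759 kg m^2.
Rectangular plate: I_cm = (1/12)M(a²+b²) = (1/12)(5.48)[(1.2)² + (1.5)²] = 1.6851 kg m^2; centre at d = 0.242 m, so the parallel axis theorem gives I = 1.6851 + (5.48)(0.242)² = 2.006 kg m^2.
Total I = 0.038759 + 2.006 = 2.0448 kg m^2.

2.04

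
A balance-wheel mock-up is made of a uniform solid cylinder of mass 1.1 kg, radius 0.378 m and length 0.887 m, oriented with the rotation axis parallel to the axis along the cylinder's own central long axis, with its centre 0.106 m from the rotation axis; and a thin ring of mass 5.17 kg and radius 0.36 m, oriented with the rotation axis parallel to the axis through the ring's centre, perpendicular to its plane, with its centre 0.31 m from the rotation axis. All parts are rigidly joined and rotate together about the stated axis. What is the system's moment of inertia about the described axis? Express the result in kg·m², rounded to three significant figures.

1.26

Solid cylinder: I_cm = (1/2)MR² = (1/2)(1.1)(0.378)² = 0.078586 kg·m²; centre at d = 0.106 m, so I = I_cm + Md² gives I = 0.078586 + (1.1)(0.106)² = 0.090946 kg·m².
Thin ring: I_cm = MR² = (5.17)(0.36)² = 0.67003 kg·m²; centre at d = 0.31 m, so I = I_cm + Md² gives I = 0.67003 + (5.17)(0.31)² = 1.1669 kg·m².
Total I = 0.090946 + 1.1669 = 1.2578 kg·m².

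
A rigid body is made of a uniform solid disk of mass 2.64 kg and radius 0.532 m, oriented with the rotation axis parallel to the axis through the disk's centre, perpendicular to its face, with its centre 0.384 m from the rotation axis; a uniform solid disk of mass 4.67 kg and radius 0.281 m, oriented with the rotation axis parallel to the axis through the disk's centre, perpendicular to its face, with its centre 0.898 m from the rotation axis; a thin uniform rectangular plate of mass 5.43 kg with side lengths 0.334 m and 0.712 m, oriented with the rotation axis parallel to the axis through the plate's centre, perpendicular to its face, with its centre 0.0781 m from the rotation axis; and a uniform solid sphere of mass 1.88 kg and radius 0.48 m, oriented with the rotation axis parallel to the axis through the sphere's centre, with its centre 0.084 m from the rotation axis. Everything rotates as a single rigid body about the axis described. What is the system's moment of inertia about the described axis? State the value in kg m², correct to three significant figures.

Solid disk: I_cm = (1/2)MR² = (1/2)(2.64)(0.532)² = 0.37359 kg m²; centre at d = 0.384 m, so I = I_cm + Md² gives I = 0.37359 + (2.64)(0.384)² = 0.76288 kg m².
Solid disk: I_cm = (1/2)MR² = (1/2)(4.67)(0.281)² = 0.18437 kg m²; centre at d = 0.898 m, so I = I_cm + Md² gives I = 0.18437 + (4.67)(0.898)² = 3.9503 kg m².
Rectangular plate: I_cm = (1/12)M(a²+b²) = (1/12)(5.43)[(0.334)² + (0.712)²] = 0.27987 kg m²; centre at d = 0.0781 m, so I = I_cm + Md² gives I = 0.27987 + (5.43)(0.0781)² = 0.31299 kg m².
Solid sphere: I_cm = (2/5)MR² = (2/5)(1.88)(0.48)² = 0.17326 kg m²; centre at d = 0.084 m, so I = I_cm + Md² gives I = 0.17326 + (1.88)(0.084)² = 0.18653 kg m².
Total I = 0.76288 + 3.9503 + 0.31299 + 0.18653 = 5.2127 kg m².

5.21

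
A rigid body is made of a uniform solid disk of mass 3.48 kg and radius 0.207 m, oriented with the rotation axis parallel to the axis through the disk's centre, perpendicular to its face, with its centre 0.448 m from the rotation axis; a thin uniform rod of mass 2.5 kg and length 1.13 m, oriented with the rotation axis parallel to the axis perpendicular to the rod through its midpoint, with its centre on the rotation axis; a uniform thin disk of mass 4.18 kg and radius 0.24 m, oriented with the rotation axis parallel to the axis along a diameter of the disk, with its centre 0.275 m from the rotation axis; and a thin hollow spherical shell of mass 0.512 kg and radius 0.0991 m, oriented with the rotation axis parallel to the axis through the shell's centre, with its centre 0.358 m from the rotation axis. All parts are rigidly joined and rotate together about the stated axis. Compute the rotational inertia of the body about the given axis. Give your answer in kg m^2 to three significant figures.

Solid disk: I_cm = (1/2)MR² = (1/2)(3.48)(0.207)² = 0.074557 kg m^2; centre at d = 0.448 m, so the parallel axis theorem gives I = 0.074557 + (3.48)(0.448)² = 0.77301 kg m^2.
Thin rod: I_cm = (1/12)ML² = (1/12)(2.5)(1.13)² = 0.26602 kg m^2; axis through the centre, so I = 0.26602 kg m^2.
Thin disk: I_cm = (1/4)MR² = (1/4)(4.18)(0.24)² = 0.060192 kg m^2; centre at d = 0.275 m, so the parallel axis theorem gives I = 0.060192 + (4.18)(0.275)² = 0.3763 kg m^2.
Spherical shell: I_cm = (2/3)MR² = (2/3)(0.512)(0.0991)² = 0.0033522 kg m^2; centre at d = 0.358 m, so the parallel axis theorem gives I = 0.0033522 + (0.512)(0.358)² = 0.068972 kg m^2.
Total I = 0.77301 + 0.26602 + 0.3763 + 0.068972 = 1.4843 kg m^2.

1.48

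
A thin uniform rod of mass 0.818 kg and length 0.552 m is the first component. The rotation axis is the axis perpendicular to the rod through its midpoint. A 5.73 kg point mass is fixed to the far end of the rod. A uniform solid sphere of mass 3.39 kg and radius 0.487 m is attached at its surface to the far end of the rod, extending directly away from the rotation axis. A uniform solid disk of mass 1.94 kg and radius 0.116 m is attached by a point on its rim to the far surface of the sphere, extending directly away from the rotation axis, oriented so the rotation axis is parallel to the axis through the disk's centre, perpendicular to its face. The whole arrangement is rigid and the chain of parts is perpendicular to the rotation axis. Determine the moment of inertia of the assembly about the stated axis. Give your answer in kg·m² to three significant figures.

Thin rod: I_cm = (1/12)ML² = (1/12)(0.818)(0.552)² = 0.020771 kg·m²; axis through the centre, so I = 0.020771 kg·m².
Point mass: I_cm = 0; centre at d = 0.276 m, so I = I_cm + Md² gives I = 0 + (5.73)(0.276)² = 0.43649 kg·m².
Solid sphere: I_cm = (2/5)MR² = (2/5)(3.39)(0.487)² = 0.3216 kg·m²; centre at d = 0.276 + 0.487 = 0.763 m, so I = I_cm + Md² gives I = 0.3216 + (3.39)(0.763)² = 2.2952 kg·m².
Solid disk: I_cm = (1/2)MR² = (1/2)(1.94)(0.116)² = 0.013052 kg·m²; centre at d = 0.276 + 0.487 + 0.487 + 0.116 = 1.366 m, so I = I_cm + Md² gives I = 0.013052 + (1.94)(1.366)² = 3.633 kg·m².
Total I = 0.020771 + 0.43649 + 2.2952 + 3.633 = 6.3854 kg·m².

6.39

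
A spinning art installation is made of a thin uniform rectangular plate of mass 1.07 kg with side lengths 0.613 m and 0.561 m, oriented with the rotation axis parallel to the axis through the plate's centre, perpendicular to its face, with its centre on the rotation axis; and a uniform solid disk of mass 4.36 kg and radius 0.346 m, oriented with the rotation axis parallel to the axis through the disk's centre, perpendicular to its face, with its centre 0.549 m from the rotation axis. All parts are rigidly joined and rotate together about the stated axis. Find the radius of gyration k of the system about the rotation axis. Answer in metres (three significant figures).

Rectangular plate: I_cm = (1/12)M(a²+b²) = (1/12)(1.07)[(0.613)² + (0.561)²] = 0.061569 kg m²; axis through the centre, so I = 0.061569 kg m².
Solid disk: I_cm = (1/2)MR² = (1/2)(4.36)(0.346)² = 0.26098 kg m²; centre at d = 0.549 m, so I = I_cm + Md² gives I = 0.26098 + (4.36)(0.549)² = 1.5751 kg m².
Total I = 1.6367 kg m²; total mass M = 5.43 kg.
k = √(I/M) = √(1.6367/5.43) = 0.54901 m.

0.549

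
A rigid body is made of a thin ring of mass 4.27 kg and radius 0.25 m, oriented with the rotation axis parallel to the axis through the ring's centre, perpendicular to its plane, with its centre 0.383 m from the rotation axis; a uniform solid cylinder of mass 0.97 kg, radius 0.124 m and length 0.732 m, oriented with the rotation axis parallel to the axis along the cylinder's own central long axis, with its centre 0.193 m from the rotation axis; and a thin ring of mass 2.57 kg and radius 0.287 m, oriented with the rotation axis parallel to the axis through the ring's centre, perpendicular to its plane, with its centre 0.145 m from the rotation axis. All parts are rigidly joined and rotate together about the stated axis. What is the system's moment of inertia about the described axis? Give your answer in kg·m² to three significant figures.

1.20

Thin ring: I_cm = MR² = (4.27)(0.25)² = 0.26687 kg·m²; centre at d = 0.383 m, so the parallel axis theorem gives I = 0.26687 + (4.27)(0.383)² = 0.89324 kg·m².
Solid cylinder: I_cm = (1/2)MR² = (1/2)(0.97)(0.124)² = 0.0074574 kg·m²; centre at d = 0.193 m, so the parallel axis theorem gives I = 0.0074574 + (0.97)(0.193)² = 0.043589 kg·m².
Thin ring: I_cm = MR² = (2.57)(0.287)² = 0.21169 kg·m²; centre at d = 0.145 m, so the parallel axis theorem gives I = 0.21169 + (2.57)(0.145)² = 0.26572 kg·m².
Total I = 0.89324 + 0.043589 + 0.26572 = 1.2025 kg·m².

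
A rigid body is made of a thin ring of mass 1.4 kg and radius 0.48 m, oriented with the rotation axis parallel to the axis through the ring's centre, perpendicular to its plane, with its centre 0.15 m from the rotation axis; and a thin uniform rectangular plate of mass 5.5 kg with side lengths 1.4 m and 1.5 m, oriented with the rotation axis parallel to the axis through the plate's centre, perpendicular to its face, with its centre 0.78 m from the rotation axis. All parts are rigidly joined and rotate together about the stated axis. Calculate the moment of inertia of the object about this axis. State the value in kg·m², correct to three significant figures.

5.63

Thin ring: I_cm = MR² = (1.4)(0.48)² = 0.32256 kg·m²; centre at d = 0.15 m, so the parallel axis theorem gives I = 0.32256 + (1.4)(0.15)² = 0.35406 kg·m².
Rectangular plate: I_cm = (1/12)M(a²+b²) = (1/12)(5.5)[(1.4)² + (1.5)²] = 1.9296 kg·m²; centre at d = 0.78 m, so the parallel axis theorem gives I = 1.9296 + (5.5)(0.78)² = 5.2758 kg·m².
Total I = 0.35406 + 5.2758 = 5.6298 kg·m².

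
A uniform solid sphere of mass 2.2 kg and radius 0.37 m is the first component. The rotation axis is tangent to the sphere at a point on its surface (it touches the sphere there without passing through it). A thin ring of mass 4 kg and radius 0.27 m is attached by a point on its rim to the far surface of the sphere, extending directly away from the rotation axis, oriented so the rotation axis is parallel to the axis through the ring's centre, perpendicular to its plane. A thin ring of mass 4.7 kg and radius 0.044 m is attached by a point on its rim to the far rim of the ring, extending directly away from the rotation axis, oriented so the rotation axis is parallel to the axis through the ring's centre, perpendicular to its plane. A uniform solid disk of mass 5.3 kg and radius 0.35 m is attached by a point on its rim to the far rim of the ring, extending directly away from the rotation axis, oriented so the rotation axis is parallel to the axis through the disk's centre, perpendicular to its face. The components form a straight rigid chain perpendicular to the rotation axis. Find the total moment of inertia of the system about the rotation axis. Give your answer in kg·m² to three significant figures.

29.0

Solid sphere: I_cm = (2/5)MR² = (2/5)(2.2)(0.37)² = 0.12047 kg·m²; centre at d = 0.37 m, so I = I_cm + Md² gives I = 0.12047 + (2.2)(0.37)² = 0.42165 kg·m².
Thin ring: I_cm = MR² = (4)(0.27)² = 0.2916 kg·m²; centre at d = 0.37 + 0.37 + 0.27 = 1.01 m, so I = I_cm + Md² gives I = 0.2916 + (4)(1.01)² = 4.372 kg·m².
Thin ring: I_cm = MR² = (4.7)(0.044)² = 0.0090992 kg·m²; centre at d = 0.37 + 0.37 + 0.27 + 0.27 + 0.044 = 1.324 m, so I = I_cm + Md² gives I = 0.0090992 + (4.7)(1.324)² = 8.2481 kg·m².
Solid disk: I_cm = (1/2)MR² = (1/2)(5.3)(0.35)² = 0.32462 kg·m²; centre at d = 0.37 + 0.37 + 0.27 + 0.27 + 0.044 + 0.044 + 0.35 = 1.718 m, so I = I_cm + Md² gives I = 0.32462 + (5.3)(1.718)² = 15.968 kg·m².
Total I = 0.42165 + 4.372 + 8.2481 + 15.968 = 29.009 kg·m².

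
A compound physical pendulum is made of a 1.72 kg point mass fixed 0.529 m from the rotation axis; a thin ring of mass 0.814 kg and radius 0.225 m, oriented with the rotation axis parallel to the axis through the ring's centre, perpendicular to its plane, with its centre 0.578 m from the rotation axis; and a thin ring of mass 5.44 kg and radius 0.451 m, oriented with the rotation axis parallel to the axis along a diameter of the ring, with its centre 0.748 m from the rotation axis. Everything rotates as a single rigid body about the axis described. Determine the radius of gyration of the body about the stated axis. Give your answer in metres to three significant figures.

0.742

Point mass: I_cm = 0; centre at d = 0.529 m, so the parallel axis theorem gives I = 0 + (1.72)(0.529)² = 0.48133 kg·m².
Thin ring: I_cm = MR² = (0.814)(0.225)² = 0.041209 kg·m²; centre at d = 0.578 m, so the parallel axis theorem gives I = 0.041209 + (0.814)(0.578)² = 0.31315 kg·m².
Thin ring: I_cm = (1/2)MR² = (1/2)(5.44)(0.451)² = 0.55325 kg·m²; centre at d = 0.748 m, so the parallel axis theorem gives I = 0.55325 + (5.44)(0.748)² = 3.597 kg·m².
Total I = 4.3914 kg·m²; total mass M = 7.974 kg.
k = √(I/M) = √(4.3914/7.974) = 0.7421 m.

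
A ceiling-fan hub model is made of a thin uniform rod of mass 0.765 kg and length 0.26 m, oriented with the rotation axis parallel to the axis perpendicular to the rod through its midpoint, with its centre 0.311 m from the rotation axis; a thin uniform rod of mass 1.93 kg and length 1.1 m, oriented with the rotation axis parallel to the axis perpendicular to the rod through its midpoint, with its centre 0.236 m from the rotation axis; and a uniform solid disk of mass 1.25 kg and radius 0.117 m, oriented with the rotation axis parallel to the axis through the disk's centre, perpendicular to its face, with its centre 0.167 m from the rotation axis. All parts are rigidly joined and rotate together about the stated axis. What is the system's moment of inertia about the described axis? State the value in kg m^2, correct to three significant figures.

Thin rod: I_cm = (1/12)ML² = (1/12)(0.765)(0.26)² = 0.0043095 kg m^2; centre at d = 0.311 m, so the parallel axis theorem gives I = 0.0043095 + (0.765)(0.311)² = 0.078301 kg m^2.
Thin rod: I_cm = (1/12)ML² = (1/12)(1.93)(1.1)² = 0.19461 kg m^2; centre at d = 0.236 m, so the parallel axis theorem gives I = 0.19461 + (1.93)(0.236)² = 0.3021 kg m^2.
Solid disk: I_cm = (1/2)MR² = (1/2)(1.25)(0.117)² = 0.0085556 kg m^2; centre at d = 0.167 m, so the parallel axis theorem gives I = 0.0085556 + (1.25)(0.167)² = 0.043417 kg m^2.
Total I = 0.078301 + 0.3021 + 0.043417 = 0.42382 kg m^2.

0.424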